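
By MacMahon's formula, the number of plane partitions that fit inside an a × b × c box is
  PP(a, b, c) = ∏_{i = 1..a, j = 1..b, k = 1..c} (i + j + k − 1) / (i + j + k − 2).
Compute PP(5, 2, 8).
PP(5, 2, 8) = 429429

Evaluate the triple product over i = 1..5, j = 1..2, k = 1..8. The factors are (2/1) · (3/2) · (4/3) · (5/4) · (6/5) · (7/6) · (8/7) · (9/8) · … (80 factors total). The numerators and denominators telescope so the product is an integer; carrying out the multiplication exactly gives PP(5, 2, 8) = 429429.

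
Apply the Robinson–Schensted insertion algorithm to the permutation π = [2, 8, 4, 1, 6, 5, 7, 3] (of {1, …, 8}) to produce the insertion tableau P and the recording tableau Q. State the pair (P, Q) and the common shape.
P = [1, 3, 5, 7] / [2, 4] / [6] / [8];  Q = [1, 2, 5, 7] / [3, 6] / [4] / [8];  common shape = (4, 2, 1, 1)

Row-insert the values π_1, π_2, … into P one at a time, bumping the leftmost entry strictly greater than the inserted value down to the next row. The recording tableau Q records, in position (i, j), the step at which that cell was added to P.
  Insert 2 (step 1): P = [2];  Q = [1]
  Insert 8 (step 2): P = [2, 8];  Q = [1, 2]
  Insert 4 (step 3): P = [2, 4] / [8];  Q = [1, 2] / [3]
  Insert 1 (step 4): P = [1, 4] / [2] / [8];  Q = [1, 2] / [3] / [4]
  Insert 6 (step 5): P = [1, 4, 6] / [2] / [8];  Q = [1, 2, 5] / [3] / [4]
  Insert 5 (step 6): P = [1, 4, 5] / [2, 6] / [8];  Q = [1, 2, 5] / [3, 6] / [4]
  Insert 7 (step 7): P = [1, 4, 5, 7] / [2, 6] / [8];  Q = [1, 2, 5, 7] / [3, 6] / [4]
  Insert 3 (step 8): P = [1, 3, 5, 7] / [2, 4] / [6] / [8];  Q = [1, 2, 5, 7] / [3, 6] / [4] / [8]
Final shape: (4, 2, 1, 1).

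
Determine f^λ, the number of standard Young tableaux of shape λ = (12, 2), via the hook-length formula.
# SYT of shape (12, 2) = 77

Hook-length formula: f^λ = n! / Π hook(c), product over all cells c of the Young diagram. For λ = (12, 2), n = 14 boxes. Hook lengths by row (left-to-right, top-to-bottom): [13, 12, 10, 9, 8, 7, 6, 5, 4, 3, 2, 1]; [2, 1]. Product of hooks = 1132185600. So f^λ = 14! / 1132185600 = 87178291200 / 1132185600 = 77.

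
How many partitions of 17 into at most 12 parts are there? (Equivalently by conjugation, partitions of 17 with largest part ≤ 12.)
p(17, parts ≤ 12) = 285

Use the recurrence p(n, m) = p(n, m−1) + p(n−m, m): either the largest part is < m (count p(n, m−1)) or the largest part is exactly m (remove one copy of m, count p(n−m, m)). With p(0, ·) = 1 this gives p(17, parts ≤ 12) = 285. (By conjugating Young diagrams, this also counts partitions of 17 into at most 12 parts.)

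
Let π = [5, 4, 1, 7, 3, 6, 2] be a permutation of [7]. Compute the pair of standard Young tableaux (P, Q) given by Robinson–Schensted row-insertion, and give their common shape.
P = [1, 2, 6] / [3, 7] / [4] / [5];  Q = [1, 4, 6] / [2, 5] / [3] / [7];  common shape = (3, 2, 1, 1)

Row-insert the values π_1, π_2, … into P one at a time, bumping the leftmost entry strictly greater than the inserted value down to the next row. The recording tableau Q records, in position (i, j), the step at which that cell was added to P.
  Insert 5 (step 1): P = [5];  Q = [1]
  Insert 4 (step 2): P = [4] / [5];  Q = [1] / [2]
  Insert 1 (step 3): P = [1] / [4] / [5];  Q = [1] / [2] / [3]
  Insert 7 (step 4): P = [1, 7] / [4] / [5];  Q = [1, 4] / [2] / [3]
  Insert 3 (step 5): P = [1, 3] / [4, 7] / [5];  Q = [1, 4] / [2, 5] / [3]
  Insert 6 (step 6): P = [1, 3, 6] / [4, 7] / [5];  Q = [1, 4, 6] / [2, 5] / [3]
  Insert 2 (step 7): P = [1, 2, 6] / [3, 7] / [4] / [5];  Q = [1, 4, 6] / [2, 5] / [3] / [7]
Final shape: (3, 2, 1, 1).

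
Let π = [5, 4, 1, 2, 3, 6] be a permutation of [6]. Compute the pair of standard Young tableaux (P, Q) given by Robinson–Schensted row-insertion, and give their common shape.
P = [1, 2, 3, 6] / [4] / [5];  Q = [1, 4, 5, 6] / [2] / [3];  common shape = (4, 1, 1)

Row-insert the values π_1, π_2, … into P one at a time, bumping the leftmost entry strictly greater than the inserted value down to the next row. The recording tableau Q records, in position (i, j), the step at which that cell was added to P.
  Insert 5 (step 1): P = [5];  Q = [1]
  Insert 4 (step 2): P = [4] / [5];  Q = [1] / [2]
  Insert 1 (step 3): P = [1] / [4] / [5];  Q = [1] / [2] / [3]
  Insert 2 (step 4): P = [1, 2] / [4] / [5];  Q = [1, 4] / [2] / [3]
  Insert 3 (step 5): P = [1, 2, 3] / [4] / [5];  Q = [1, 4, 5] / [2] / [3]
  Insert 6 (step 6): P = [1, 2, 3, 6] / [4] / [5];  Q = [1, 4, 5, 6] / [2] / [3]
Final shape: (4, 1, 1).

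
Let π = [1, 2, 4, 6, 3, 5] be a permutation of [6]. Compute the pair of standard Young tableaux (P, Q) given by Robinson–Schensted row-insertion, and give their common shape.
P = [1, 2, 3, 5] / [4, 6];  Q = [1, 2, 3, 4] / [5, 6];  common shape = (4, 2)

Row-insert the values π_1, π_2, … into P one at a time, bumping the leftmost entry strictly greater than the inserted value down to the next row. The recording tableau Q records, in position (i, j), the step at which that cell was added to P.
  Insert 1 (step 1): P = [1];  Q = [1]
  Insert 2 (step 2): P = [1, 2];  Q = [1, 2]
  Insert 4 (step 3): P = [1, 2, 4];  Q = [1, 2, 3]
  Insert 6 (step 4): P = [1, 2, 4, 6];  Q = [1, 2, 3, 4]
  Insert 3 (step 5): P = [1, 2, 3, 6] / [4];  Q = [1, 2, 3, 4] / [5]
  Insert 5 (step 6): P = [1, 2, 3, 5] / [4, 6];  Q = [1, 2, 3, 4] / [5, 6]
Final shape: (4, 2).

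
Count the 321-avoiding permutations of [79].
C_79 = 289450081175264899454283846029490767264392230

These 321-avoiding permutations are counted by the Catalan number C_n = (1/(n + 1)) · C(2n, n). For n = 79: C_79 = (1/80) · C(158, 79) = 23156006494021191956342707682359261381151378400/80 = 289450081175264899454283846029490767264392230.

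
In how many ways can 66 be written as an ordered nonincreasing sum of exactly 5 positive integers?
p(66, 5 parts) = 7599

Partitions of n into exactly k parts are in bijection with partitions of n − k into at most k parts (subtract 1 from each part). So p(66, exactly 5) = p(61, parts ≤ 5). Computing via the recurrence p(m, j) = p(m, j−1) + p(m−j, j) gives 7599.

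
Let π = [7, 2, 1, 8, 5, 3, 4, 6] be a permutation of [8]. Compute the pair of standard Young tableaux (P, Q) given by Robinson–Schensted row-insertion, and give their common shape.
P = [1, 3, 4, 6] / [2, 5] / [7, 8];  Q = [1, 4, 7, 8] / [2, 5] / [3, 6];  common shape = (4, 2, 2)

Row-insert the values π_1, π_2, … into P one at a time, bumping the leftmost entry strictly greater than the inserted value down to the next row. The recording tableau Q records, in position (i, j), the step at which that cell was added to P.
  Insert 7 (step 1): P = [7];  Q = [1]
  Insert 2 (step 2): P = [2] / [7];  Q = [1] / [2]
  Insert 1 (step 3): P = [1] / [2] / [7];  Q = [1] / [2] / [3]
  Insert 8 (step 4): P = [1, 8] / [2] / [7];  Q = [1, 4] / [2] / [3]
  Insert 5 (step 5): P = [1, 5] / [2, 8] / [7];  Q = [1, 4] / [2, 5] / [3]
  Insert 3 (step 6): P = [1, 3] / [2, 5] / [7, 8];  Q = [1, 4] / [2, 5] / [3, 6]
  Insert 4 (step 7): P = [1, 3, 4] / [2, 5] / [7, 8];  Q = [1, 4, 7] / [2, 5] / [3, 6]
  Insert 6 (step 8): P = [1, 3, 4, 6] / [2, 5] / [7, 8];  Q = [1, 4, 7, 8] / [2, 5] / [3, 6]
Final shape: (4, 2, 2).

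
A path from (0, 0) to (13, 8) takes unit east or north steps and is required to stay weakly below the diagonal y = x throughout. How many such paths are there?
Number of paths = 87210

By the reflection principle (André's argument), the number of monotone paths to (13, 8) with n ≤ m that never go above y = x is C(21, 13) − C(21, 14) = 203490 − 116280 = 87210.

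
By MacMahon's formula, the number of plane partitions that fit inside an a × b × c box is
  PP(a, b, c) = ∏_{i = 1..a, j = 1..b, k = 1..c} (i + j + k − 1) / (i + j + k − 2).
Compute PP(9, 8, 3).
PP(9, 8, 3) = 198520691512

Evaluate the triple product over i = 1..9, j = 1..8, k = 1..3. The factors are (2/1) · (3/2) · (4/3) · (3/2) · (4/3) · (5/4) · (4/3) · (5/4) · … (216 factors total). The numerators and denominators telescope so the product is an integer; carrying out the multiplication exactly gives PP(9, 8, 3) = 198520691512.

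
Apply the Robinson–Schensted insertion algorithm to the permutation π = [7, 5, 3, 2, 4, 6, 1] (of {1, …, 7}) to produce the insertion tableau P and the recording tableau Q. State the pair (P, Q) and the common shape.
P = [1, 4, 6] / [2] / [3] / [5] / [7];  Q = [1, 5, 6] / [2] / [3] / [4] / [7];  common shape = (3, 1, 1, 1, 1)

Row-insert the values π_1, π_2, … into P one at a time, bumping the leftmost entry strictly greater than the inserted value down to the next row. The recording tableau Q records, in position (i, j), the step at which that cell was added to P.
  Insert 7 (step 1): P = [7];  Q = [1]
  Insert 5 (step 2): P = [5] / [7];  Q = [1] / [2]
  Insert 3 (step 3): P = [3] / [5] / [7];  Q = [1] / [2] / [3]
  Insert 2 (step 4): P = [2] / [3] / [5] / [7];  Q = [1] / [2] / [3] / [4]
  Insert 4 (step 5): P = [2, 4] / [3] / [5] / [7];  Q = [1, 5] / [2] / [3] / [4]
  Insert 6 (step 6): P = [2, 4, 6] / [3] / [5] / [7];  Q = [1, 5, 6] / [2] / [3] / [4]
  Insert 1 (step 7): P = [1, 4, 6] / [2] / [3] / [5] / [7];  Q = [1, 5, 6] / [2] / [3] / [4] / [7]
Final shape: (3, 1, 1, 1, 1).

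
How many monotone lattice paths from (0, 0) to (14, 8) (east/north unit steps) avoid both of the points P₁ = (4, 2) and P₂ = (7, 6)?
Number of paths = 156774

Inclusion–exclusion. Total paths: C(22, 14) = 319770. Through P₁: C(6, 4)·C(16, 10) = 120120. Through P₂: C(13, 7)·C(9, 7) = 61776. Since P₁ is strictly southwest of P₂, a monotone path through both must visit P₁ then P₂; paths through both = C(6, 4)·C(7, 3)·C(9, 7) = 18900. Avoid both = 319770 − 120120 − 61776 + 18900 = 156774.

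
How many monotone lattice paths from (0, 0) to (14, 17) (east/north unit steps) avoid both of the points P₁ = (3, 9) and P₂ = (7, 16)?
Number of paths = 247174029

Inclusion–exclusion. Total paths: C(31, 14) = 265182525. Through P₁: C(12, 3)·C(19, 11) = 16628040. Through P₂: C(23, 7)·C(8, 7) = 1961256. Since P₁ is strictly southwest of P₂, a monotone path through both must visit P₁ then P₂; paths through both = C(12, 3)·C(11, 4)·C(8, 7) = 580800. Avoid both = 265182525 − 16628040 − 1961256 + 580800 = 247174029.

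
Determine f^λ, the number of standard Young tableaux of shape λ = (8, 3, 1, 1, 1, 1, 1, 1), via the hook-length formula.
# SYT of shape (8, 3, 1, 1, 1, 1, 1, 1) = 272272

Hook-length formula: f^λ = n! / Π hook(c), product over all cells c of the Young diagram. For λ = (8, 3, 1, 1, 1, 1, 1, 1), n = 17 boxes. Hook lengths by row (left-to-right, top-to-bottom): [15, 8, 7, 5, 4, 3, 2, 1]; [9, 2, 1]; [6]; [5]; [4]; [3]; [2]; [1]. Product of hooks = 1306368000. So f^λ = 17! / 1306368000 = 355687428096000 / 1306368000 = 272272.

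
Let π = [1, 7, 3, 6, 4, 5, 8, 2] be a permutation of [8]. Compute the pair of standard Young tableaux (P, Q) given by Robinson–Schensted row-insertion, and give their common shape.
P = [1, 2, 4, 5, 8] / [3] / [6] / [7];  Q = [1, 2, 4, 6, 7] / [3] / [5] / [8];  common shape = (5, 1, 1, 1)

Row-insert the values π_1, π_2, … into P one at a time, bumping the leftmost entry strictly greater than the inserted value down to the next row. The recording tableau Q records, in position (i, j), the step at which that cell was added to P.
  Insert 1 (step 1): P = [1];  Q = [1]
  Insert 7 (step 2): P = [1, 7];  Q = [1, 2]
  Insert 3 (step 3): P = [1, 3] / [7];  Q = [1, 2] / [3]
  Insert 6 (step 4): P = [1, 3, 6] / [7];  Q = [1, 2, 4] / [3]
  Insert 4 (step 5): P = [1, 3, 4] / [6] / [7];  Q = [1, 2, 4] / [3] / [5]
  Insert 5 (step 6): P = [1, 3, 4, 5] / [6] / [7];  Q = [1, 2, 4, 6] / [3] / [5]
  Insert 8 (step 7): P = [1, 3, 4, 5, 8] / [6] / [7];  Q = [1, 2, 4, 6, 7] / [3] / [5]
  Insert 2 (step 8): P = [1, 2, 4, 5, 8] / [3] / [6] / [7];  Q = [1, 2, 4, 6, 7] / [3] / [5] / [8]
Final shape: (5, 1, 1, 1).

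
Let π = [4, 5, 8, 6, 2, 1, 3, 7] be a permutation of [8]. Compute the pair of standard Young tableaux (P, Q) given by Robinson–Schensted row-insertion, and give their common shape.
P = [1, 3, 6, 7] / [2, 5] / [4] / [8];  Q = [1, 2, 3, 8] / [4, 7] / [5] / [6];  common shape = (4, 2, 1, 1)

Row-insert the values π_1, π_2, … into P one at a time, bumping the leftmost entry strictly greater than the inserted value down to the next row. The recording tableau Q records, in position (i, j), the step at which that cell was added to P.
  Insert 4 (step 1): P = [4];  Q = [1]
  Insert 5 (step 2): P = [4, 5];  Q = [1, 2]
  Insert 8 (step 3): P = [4, 5, 8];  Q = [1, 2, 3]
  Insert 6 (step 4): P = [4, 5, 6] / [8];  Q = [1, 2, 3] / [4]
  Insert 2 (step 5): P = [2, 5, 6] / [4] / [8];  Q = [1, 2, 3] / [4] / [5]
  Insert 1 (step 6): P = [1, 5, 6] / [2] / [4] / [8];  Q = [1, 2, 3] / [4] / [5] / [6]
  Insert 3 (step 7): P = [1, 3, 6] / [2, 5] / [4] / [8];  Q = [1, 2, 3] / [4, 7] / [5] / [6]
  Insert 7 (step 8): P = [1, 3, 6, 7] / [2, 5] / [4] / [8];  Q = [1, 2, 3, 8] / [4, 7] / [5] / [6]
Final shape: (4, 2, 1, 1).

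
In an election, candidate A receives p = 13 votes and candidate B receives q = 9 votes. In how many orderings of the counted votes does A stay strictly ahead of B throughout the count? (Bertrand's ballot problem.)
Strict-lead orderings = 90440

Total orderings of the 22 votes with 13 for A: C(22, 13) = 497420. By the Bertrand ballot formula (Cycle Lemma / reflection principle), the number of orderings in which A is strictly ahead of B throughout is (p − q)/(p + q) · C(p + q, p) = (13 − 9)/(13 + 9) · 497420 = 90440.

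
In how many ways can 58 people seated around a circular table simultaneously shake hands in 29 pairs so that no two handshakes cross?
C_29 = 1002242216651368

These noncrossing handshakes are counted by the Catalan number C_n = (1/(n + 1)) · C(2n, n). For n = 29: C_29 = (1/30) · C(58, 29) = 30067266499541040/30 = 1002242216651368.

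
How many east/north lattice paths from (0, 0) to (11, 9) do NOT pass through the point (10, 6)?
Number of paths = 135928

Total paths from (0, 0) to (11, 9): C(20, 11) = 167960. Paths through (10, 6): (paths (0, 0) → (10, 6)) × (paths (10, 6) → (11, 9)) = C(16, 10) · C(4, 1) = 8008 · 4 = 32032. Avoidance count = 167960 − 32032 = 135928.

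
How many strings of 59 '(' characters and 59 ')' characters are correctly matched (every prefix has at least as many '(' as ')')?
C_59 = 405944995127576985730643443367112

These balanced parentheses are counted by the Catalan number C_n = (1/(n + 1)) · C(2n, n). For n = 59: C_59 = (1/60) · C(118, 59) = 24356699707654619143838606602026720/60 = 405944995127576985730643443367112.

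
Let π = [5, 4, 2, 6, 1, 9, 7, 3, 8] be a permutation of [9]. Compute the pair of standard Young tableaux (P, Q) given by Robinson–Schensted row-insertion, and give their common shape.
P = [1, 3, 7, 8] / [2, 6] / [4, 9] / [5];  Q = [1, 4, 6, 9] / [2, 7] / [3, 8] / [5];  common shape = (4, 2, 2, 1)

Row-insert the values π_1, π_2, … into P one at a time, bumping the leftmost entry strictly greater than the inserted value down to the next row. The recording tableau Q records, in position (i, j), the step at which that cell was added to P.
  Insert 5 (step 1): P = [5];  Q = [1]
  Insert 4 (step 2): P = [4] / [5];  Q = [1] / [2]
  Insert 2 (step 3): P = [2] / [4] / [5];  Q = [1] / [2] / [3]
  Insert 6 (step 4): P = [2, 6] / [4] / [5];  Q = [1, 4] / [2] / [3]
  Insert 1 (step 5): P = [1, 6] / [2] / [4] / [5];  Q = [1, 4] / [2] / [3] / [5]
  Insert 9 (step 6): P = [1, 6, 9] / [2] / [4] / [5];  Q = [1, 4, 6] / [2] / [3] / [5]
  Insert 7 (step 7): P = [1, 6, 7] / [2, 9] / [4] / [5];  Q = [1, 4, 6] / [2, 7] / [3] / [5]
  Insert 3 (step 8): P = [1, 3, 7] / [2, 6] / [4, 9] / [5];  Q = [1, 4, 6] / [2, 7] / [3, 8] / [5]
  Insert 8 (step 9): P = [1, 3, 7, 8] / [2, 6] / [4, 9] / [5];  Q = [1, 4, 6, 9] / [2, 7] / [3, 8] / [5]
Final shape: (4, 2, 2, 1).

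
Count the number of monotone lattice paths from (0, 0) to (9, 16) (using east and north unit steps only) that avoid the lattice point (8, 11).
Number of paths = 1589483

Total paths from (0, 0) to (9, 16): C(25, 9) = 2042975. Paths through (8, 11): (paths (0, 0) → (8, 11)) × (paths (8, 11) → (9, 16)) = C(19, 8) · C(6, 1) = 75582 · 6 = 453492. Avoidance count = 2042975 − 453492 = 1589483.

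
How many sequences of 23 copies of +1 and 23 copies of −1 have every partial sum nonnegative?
C_23 = 343059613650

These ballot sequences are counted by the Catalan number C_n = (1/(n + 1)) · C(2n, n). For n = 23: C_23 = (1/24) · C(46, 23) = 8233430727600/24 = 343059613650.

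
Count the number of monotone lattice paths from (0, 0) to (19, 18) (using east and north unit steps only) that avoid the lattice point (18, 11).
Number of paths = 17395853580

Total paths from (0, 0) to (19, 18): C(37, 19) = 17672631900. Paths through (18, 11): (paths (0, 0) → (18, 11)) × (paths (18, 11) → (19, 18)) = C(29, 18) · C(8, 1) = 34597290 · 8 = 276778320. Avoidance count = 17672631900 − 276778320 = 17395853580.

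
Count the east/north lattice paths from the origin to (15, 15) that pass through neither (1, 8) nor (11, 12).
Number of paths = 107063585

Inclusion–exclusion. Total paths: C(30, 15) = 155117520. Through P₁: C(9, 1)·C(21, 14) = 1046520. Through P₂: C(23, 11)·C(7, 4) = 47322730. Since P₁ is strictly southwest of P₂, a monotone path through both must visit P₁ then P₂; paths through both = C(9, 1)·C(14, 10)·C(7, 4) = 315315. Avoid both = 155117520 − 1046520 − 47322730 + 315315 = 107063585.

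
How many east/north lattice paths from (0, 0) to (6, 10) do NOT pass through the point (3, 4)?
Number of paths = 5068

Total paths from (0, 0) to (6, 10): C(16, 6) = 8008. Paths through (3, 4): (paths (0, 0) → (3, 4)) × (paths (3, 4) → (6, 10)) = C(7, 3) · C(9, 3) = 35 · 84 = 2940. Avoidance count = 8008 − 2940 = 5068.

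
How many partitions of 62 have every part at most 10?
p(62, parts ≤ 10) = 241279

Use the recurrence p(n, m) = p(n, m−1) + p(n−m, m): either the largest part is < m (count p(n, m−1)) or the largest part is exactly m (remove one copy of m, count p(n−m, m)). With p(0, ·) = 1 this gives p(62, parts ≤ 10) = 241279. (By conjugating Young diagrams, this also counts partitions of 62 into at most 10 parts.)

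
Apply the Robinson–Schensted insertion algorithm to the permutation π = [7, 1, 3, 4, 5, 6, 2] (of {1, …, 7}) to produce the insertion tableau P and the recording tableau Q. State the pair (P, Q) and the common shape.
P = [1, 2, 4, 5, 6] / [3] / [7];  Q = [1, 3, 4, 5, 6] / [2] / [7];  common shape = (5, 1, 1)

Row-insert the values π_1, π_2, … into P one at a time, bumping the leftmost entry strictly greater than the inserted value down to the next row. The recording tableau Q records, in position (i, j), the step at which that cell was added to P.
  Insert 7 (step 1): P = [7];  Q = [1]
  Insert 1 (step 2): P = [1] / [7];  Q = [1] / [2]
  Insert 3 (step 3): P = [1, 3] / [7];  Q = [1, 3] / [2]
  Insert 4 (step 4): P = [1, 3, 4] / [7];  Q = [1, 3, 4] / [2]
  Insert 5 (step 5): P = [1, 3, 4, 5] / [7];  Q = [1, 3, 4, 5] / [2]
  Insert 6 (step 6): P = [1, 3, 4, 5, 6] / [7];  Q = [1, 3, 4, 5, 6] / [2]
  Insert 2 (step 7): P = [1, 2, 4, 5, 6] / [3] / [7];  Q = [1, 3, 4, 5, 6] / [2] / [7]
Final shape: (5, 1, 1).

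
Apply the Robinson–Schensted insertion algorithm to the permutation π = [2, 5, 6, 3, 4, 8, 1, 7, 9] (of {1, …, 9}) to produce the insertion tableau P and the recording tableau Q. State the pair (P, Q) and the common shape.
P = [1, 3, 4, 7, 9] / [2, 6, 8] / [5];  Q = [1, 2, 3, 6, 9] / [4, 5, 8] / [7];  common shape = (5, 3, 1)

Row-insert the values π_1, π_2, … into P one at a time, bumping the leftmost entry strictly greater than the inserted value down to the next row. The recording tableau Q records, in position (i, j), the step at which that cell was added to P.
  Insert 2 (step 1): P = [2];  Q = [1]
  Insert 5 (step 2): P = [2, 5];  Q = [1, 2]
  Insert 6 (step 3): P = [2, 5, 6];  Q = [1, 2, 3]
  Insert 3 (step 4): P = [2, 3, 6] / [5];  Q = [1, 2, 3] / [4]
  Insert 4 (step 5): P = [2, 3, 4] / [5, 6];  Q = [1, 2, 3] / [4, 5]
  Insert 8 (step 6): P = [2, 3, 4, 8] / [5, 6];  Q = [1, 2, 3, 6] / [4, 5]
  Insert 1 (step 7): P = [1, 3, 4, 8] / [2, 6] / [5];  Q = [1, 2, 3, 6] / [4, 5] / [7]
  Insert 7 (step 8): P = [1, 3, 4, 7] / [2, 6, 8] / [5];  Q = [1, 2, 3, 6] / [4, 5, 8] / [7]
  Insert 9 (step 9): P = [1, 3, 4, 7, 9] / [2, 6, 8] / [5];  Q = [1, 2, 3, 6, 9] / [4, 5, 8] / [7]
Final shape: (5, 3, 1).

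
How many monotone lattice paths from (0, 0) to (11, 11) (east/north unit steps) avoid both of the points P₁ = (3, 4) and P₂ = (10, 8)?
Number of paths = 351375

Inclusion–exclusion. Total paths: C(22, 11) = 705432. Through P₁: C(7, 3)·C(15, 8) = 225225. Through P₂: C(18, 10)·C(4, 1) = 175032. Since P₁ is strictly southwest of P₂, a monotone path through both must visit P₁ then P₂; paths through both = C(7, 3)·C(11, 7)·C(4, 1) = 46200. Avoid both = 705432 − 225225 − 175032 + 46200 = 351375.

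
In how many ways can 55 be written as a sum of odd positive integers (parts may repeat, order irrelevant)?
p_odd(55) = 6378

Enumerate partitions using only odd parts via the recurrence o(n, m) = o(n, m−2) + o(n−m, m) over odd m, starting from the largest odd part ≤ n. This gives p_odd(55) = 6378. (Euler's theorem: equals the count of distinct-part partitions.)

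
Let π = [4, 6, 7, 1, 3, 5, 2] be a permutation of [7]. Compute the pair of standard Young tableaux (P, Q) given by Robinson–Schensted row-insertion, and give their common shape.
P = [1, 2, 5] / [3, 6, 7] / [4];  Q = [1, 2, 3] / [4, 5, 6] / [7];  common shape = (3, 3, 1)

Row-insert the values π_1, π_2, … into P one at a time, bumping the leftmost entry strictly greater than the inserted value down to the next row. The recording tableau Q records, in position (i, j), the step at which that cell was added to P.
  Insert 4 (step 1): P = [4];  Q = [1]
  Insert 6 (step 2): P = [4, 6];  Q = [1, 2]
  Insert 7 (step 3): P = [4, 6, 7];  Q = [1, 2, 3]
  Insert 1 (step 4): P = [1, 6, 7] / [4];  Q = [1, 2, 3] / [4]
  Insert 3 (step 5): P = [1, 3, 7] / [4, 6];  Q = [1, 2, 3] / [4, 5]
  Insert 5 (step 6): P = [1, 3, 5] / [4, 6, 7];  Q = [1, 2, 3] / [4, 5, 6]
  Insert 2 (step 7): P = [1, 2, 5] / [3, 6, 7] / [4];  Q = [1, 2, 3] / [4, 5, 6] / [7]
Final shape: (3, 3, 1).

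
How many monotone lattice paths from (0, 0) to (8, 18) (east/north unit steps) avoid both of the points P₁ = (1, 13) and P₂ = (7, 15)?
Number of paths = 870579

Inclusion–exclusion. Total paths: C(26, 8) = 1562275. Through P₁: C(14, 1)·C(12, 7) = 11088. Through P₂: C(22, 7)·C(4, 1) = 682176. Since P₁ is strictly southwest of P₂, a monotone path through both must visit P₁ then P₂; paths through both = C(14, 1)·C(8, 6)·C(4, 1) = 1568. Avoid both = 1562275 − 11088 − 682176 + 1568 = 870579.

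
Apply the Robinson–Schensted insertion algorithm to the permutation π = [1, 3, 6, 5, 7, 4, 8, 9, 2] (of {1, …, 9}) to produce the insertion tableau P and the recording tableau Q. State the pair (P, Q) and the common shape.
P = [1, 2, 4, 7, 8, 9] / [3] / [5] / [6];  Q = [1, 2, 3, 5, 7, 8] / [4] / [6] / [9];  common shape = (6, 1, 1, 1)

Row-insert the values π_1, π_2, … into P one at a time, bumping the leftmost entry strictly greater than the inserted value down to the next row. The recording tableau Q records, in position (i, j), the step at which that cell was added to P.
  Insert 1 (step 1): P = [1];  Q = [1]
  Insert 3 (step 2): P = [1, 3];  Q = [1, 2]
  Insert 6 (step 3): P = [1, 3, 6];  Q = [1, 2, 3]
  Insert 5 (step 4): P = [1, 3, 5] / [6];  Q = [1, 2, 3] / [4]
  Insert 7 (step 5): P = [1, 3, 5, 7] / [6];  Q = [1, 2, 3, 5] / [4]
  Insert 4 (step 6): P = [1, 3, 4, 7] / [5] / [6];  Q = [1, 2, 3, 5] / [4] / [6]
  Insert 8 (step 7): P = [1, 3, 4, 7, 8] / [5] / [6];  Q = [1, 2, 3, 5, 7] / [4] / [6]
  Insert 9 (step 8): P = [1, 3, 4, 7, 8, 9] / [5] / [6];  Q = [1, 2, 3, 5, 7, 8] / [4] / [6]
  Insert 2 (step 9): P = [1, 2, 4, 7, 8, 9] / [3] / [5] / [6];  Q = [1, 2, 3, 5, 7, 8] / [4] / [6] / [9]
Final shape: (6, 1, 1, 1).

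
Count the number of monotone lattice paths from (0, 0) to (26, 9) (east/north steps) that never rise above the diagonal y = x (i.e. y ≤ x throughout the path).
Number of paths = 47071640

By the reflection principle (André's argument), the number of monotone paths to (26, 9) with n ≤ m that never go above y = x is C(35, 26) − C(35, 27) = 70607460 − 23535820 = 47071640.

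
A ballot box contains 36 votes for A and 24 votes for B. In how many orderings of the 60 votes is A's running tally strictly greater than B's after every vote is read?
Strict-lead orderings = 7210477496434485

Total orderings of the 60 votes with 36 for A: C(60, 36) = 36052387482172425. By the Bertrand ballot formula (Cycle Lemma / reflection principle), the number of orderings in which A is strictly ahead of B throughout is (p − q)/(p + q) · C(p + q, p) = (36 − 24)/(36 + 24) · 36052387482172425 = 7210477496434485.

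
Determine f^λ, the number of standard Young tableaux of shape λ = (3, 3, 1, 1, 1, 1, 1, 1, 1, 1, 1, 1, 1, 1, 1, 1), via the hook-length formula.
# SYT of shape (3, 3, 1, 1, 1, 1, 1, 1, 1, 1, 1, 1, 1, 1, 1, 1) = 7600

Hook-length formula: f^λ = n! / Π hook(c), product over all cells c of the Young diagram. For λ = (3, 3, 1, 1, 1, 1, 1, 1, 1, 1, 1, 1, 1, 1, 1, 1), n = 20 boxes. Hook lengths by row (left-to-right, top-to-bottom): [18, 3, 2]; [17, 2, 1]; [14]; [13]; [12]; [11]; [10]; [9]; [8]; [7]; [6]; [5]; [4]; [3]; [2]; [1]. Product of hooks = 320118685286400. So f^λ = 20! / 320118685286400 = 2432902008176640000 / 320118685286400 = 7600.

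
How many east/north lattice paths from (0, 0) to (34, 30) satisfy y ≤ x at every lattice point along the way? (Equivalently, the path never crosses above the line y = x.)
Number of paths = 231469715790049632

By the reflection principle (André's argument), the number of monotone paths to (34, 30) with n ≤ m that never go above y = x is C(64, 34) − C(64, 35) = 1620288010530347424 − 1388818294740297792 = 231469715790049632.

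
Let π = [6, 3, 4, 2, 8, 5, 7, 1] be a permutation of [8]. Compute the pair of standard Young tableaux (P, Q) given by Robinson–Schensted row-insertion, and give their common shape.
P = [1, 4, 5, 7] / [2, 8] / [3] / [6];  Q = [1, 3, 5, 7] / [2, 6] / [4] / [8];  common shape = (4, 2, 1, 1)

Row-insert the values π_1, π_2, … into P one at a time, bumping the leftmost entry strictly greater than the inserted value down to the next row. The recording tableau Q records, in position (i, j), the step at which that cell was added to P.
  Insert 6 (step 1): P = [6];  Q = [1]
  Insert 3 (step 2): P = [3] / [6];  Q = [1] / [2]
  Insert 4 (step 3): P = [3, 4] / [6];  Q = [1, 3] / [2]
  Insert 2 (step 4): P = [2, 4] / [3] / [6];  Q = [1, 3] / [2] / [4]
  Insert 8 (step 5): P = [2, 4, 8] / [3] / [6];  Q = [1, 3, 5] / [2] / [4]
  Insert 5 (step 6): P = [2, 4, 5] / [3, 8] / [6];  Q = [1, 3, 5] / [2, 6] / [4]
  Insert 7 (step 7): P = [2, 4, 5, 7] / [3, 8] / [6];  Q = [1, 3, 5, 7] / [2, 6] / [4]
  Insert 1 (step 8): P = [1, 4, 5, 7] / [2, 8] / [3] / [6];  Q = [1, 3, 5, 7] / [2, 6] / [4] / [8]
Final shape: (4, 2, 1, 1).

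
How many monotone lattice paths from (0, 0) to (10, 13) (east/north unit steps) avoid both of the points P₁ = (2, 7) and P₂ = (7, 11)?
Number of paths = 763078

Inclusion–exclusion. Total paths: C(23, 10) = 1144066. Through P₁: C(9, 2)·C(14, 8) = 108108. Through P₂: C(18, 7)·C(5, 3) = 318240. Since P₁ is strictly southwest of P₂, a monotone path through both must visit P₁ then P₂; paths through both = C(9, 2)·C(9, 5)·C(5, 3) = 45360. Avoid both = 1144066 − 108108 − 318240 + 45360 = 763078.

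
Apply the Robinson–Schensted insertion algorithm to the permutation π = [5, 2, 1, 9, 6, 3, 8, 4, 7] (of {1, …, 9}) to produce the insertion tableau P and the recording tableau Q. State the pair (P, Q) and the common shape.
P = [1, 3, 4, 7] / [2, 6, 8] / [5, 9];  Q = [1, 4, 7, 9] / [2, 5, 8] / [3, 6];  common shape = (4, 3, 2)

Row-insert the values π_1, π_2, … into P one at a time, bumping the leftmost entry strictly greater than the inserted value down to the next row. The recording tableau Q records, in position (i, j), the step at which that cell was added to P.
  Insert 5 (step 1): P = [5];  Q = [1]
  Insert 2 (step 2): P = [2] / [5];  Q = [1] / [2]
  Insert 1 (step 3): P = [1] / [2] / [5];  Q = [1] / [2] / [3]
  Insert 9 (step 4): P = [1, 9] / [2] / [5];  Q = [1, 4] / [2] / [3]
  Insert 6 (step 5): P = [1, 6] / [2, 9] / [5];  Q = [1, 4] / [2, 5] / [3]
  Insert 3 (step 6): P = [1, 3] / [2, 6] / [5, 9];  Q = [1, 4] / [2, 5] / [3, 6]
  Insert 8 (step 7): P = [1, 3, 8] / [2, 6] / [5, 9];  Q = [1, 4, 7] / [2, 5] / [3, 6]
  Insert 4 (step 8): P = [1, 3, 4] / [2, 6, 8] / [5, 9];  Q = [1, 4, 7] / [2, 5, 8] / [3, 6]
  Insert 7 (step 9): P = [1, 3, 4, 7] / [2, 6, 8] / [5, 9];  Q = [1, 4, 7, 9] / [2, 5, 8] / [3, 6]
Final shape: (4, 3, 2).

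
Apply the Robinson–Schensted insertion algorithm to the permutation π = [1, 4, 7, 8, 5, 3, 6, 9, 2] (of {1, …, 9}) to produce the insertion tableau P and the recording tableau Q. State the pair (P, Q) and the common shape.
P = [1, 2, 5, 6, 9] / [3, 8] / [4] / [7];  Q = [1, 2, 3, 4, 8] / [5, 7] / [6] / [9];  common shape = (5, 2, 1, 1)

Row-insert the values π_1, π_2, … into P one at a time, bumping the leftmost entry strictly greater than the inserted value down to the next row. The recording tableau Q records, in position (i, j), the step at which that cell was added to P.
  Insert 1 (step 1): P = [1];  Q = [1]
  Insert 4 (step 2): P = [1, 4];  Q = [1, 2]
  Insert 7 (step 3): P = [1, 4, 7];  Q = [1, 2, 3]
  Insert 8 (step 4): P = [1, 4, 7, 8];  Q = [1, 2, 3, 4]
  Insert 5 (step 5): P = [1, 4, 5, 8] / [7];  Q = [1, 2, 3, 4] / [5]
  Insert 3 (step 6): P = [1, 3, 5, 8] / [4] / [7];  Q = [1, 2, 3, 4] / [5] / [6]
  Insert 6 (step 7): P = [1, 3, 5, 6] / [4, 8] / [7];  Q = [1, 2, 3, 4] / [5, 7] / [6]
  Insert 9 (step 8): P = [1, 3, 5, 6, 9] / [4, 8] / [7];  Q = [1, 2, 3, 4, 8] / [5, 7] / [6]
  Insert 2 (step 9): P = [1, 2, 5, 6, 9] / [3, 8] / [4] / [7];  Q = [1, 2, 3, 4, 8] / [5, 7] / [6] / [9]
Final shape: (5, 2, 1, 1).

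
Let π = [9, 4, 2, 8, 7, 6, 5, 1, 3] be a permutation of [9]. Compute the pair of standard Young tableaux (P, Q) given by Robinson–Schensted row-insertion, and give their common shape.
P = [1, 3] / [2, 5] / [4, 6] / [7] / [8] / [9];  Q = [1, 4] / [2, 5] / [3, 9] / [6] / [7] / [8];  common shape = (2, 2, 2, 1, 1, 1)

Row-insert the values π_1, π_2, … into P one at a time, bumping the leftmost entry strictly greater than the inserted value down to the next row. The recording tableau Q records, in position (i, j), the step at which that cell was added to P.
  Insert 9 (step 1): P = [9];  Q = [1]
  Insert 4 (step 2): P = [4] / [9];  Q = [1] / [2]
  Insert 2 (step 3): P = [2] / [4] / [9];  Q = [1] / [2] / [3]
  Insert 8 (step 4): P = [2, 8] / [4] / [9];  Q = [1, 4] / [2] / [3]
  Insert 7 (step 5): P = [2, 7] / [4, 8] / [9];  Q = [1, 4] / [2, 5] / [3]
  Insert 6 (step 6): P = [2, 6] / [4, 7] / [8] / [9];  Q = [1, 4] / [2, 5] / [3] / [6]
  Insert 5 (step 7): P = [2, 5] / [4, 6] / [7] / [8] / [9];  Q = [1, 4] / [2, 5] / [3] / [6] / [7]
  Insert 1 (step 8): P = [1, 5] / [2, 6] / [4] / [7] / [8] / [9];  Q = [1, 4] / [2, 5] / [3] / [6] / [7] / [8]
  Insert 3 (step 9): P = [1, 3] / [2, 5] / [4, 6] / [7] / [8] / [9];  Q = [1, 4] / [2, 5] / [3, 9] / [6] / [7] / [8]
Final shape: (2, 2, 2, 1, 1, 1).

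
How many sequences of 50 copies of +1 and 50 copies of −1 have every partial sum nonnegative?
C_50 = 1978261657756160653623774456

These ballot sequences are counted by the Catalan number C_n = (1/(n + 1)) · C(2n, n). For n = 50: C_50 = (1/51) · C(100, 50) = 100891344545564193334812497256/51 = 1978261657756160653623774456.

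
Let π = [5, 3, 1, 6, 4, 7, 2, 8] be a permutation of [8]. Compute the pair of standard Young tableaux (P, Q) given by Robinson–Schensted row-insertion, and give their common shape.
P = [1, 2, 7, 8] / [3, 4] / [5, 6];  Q = [1, 4, 6, 8] / [2, 5] / [3, 7];  common shape = (4, 2, 2)

Row-insert the values π_1, π_2, … into P one at a time, bumping the leftmost entry strictly greater than the inserted value down to the next row. The recording tableau Q records, in position (i, j), the step at which that cell was added to P.
  Insert 5 (step 1): P = [5];  Q = [1]
  Insert 3 (step 2): P = [3] / [5];  Q = [1] / [2]
  Insert 1 (step 3): P = [1] / [3] / [5];  Q = [1] / [2] / [3]
  Insert 6 (step 4): P = [1, 6] / [3] / [5];  Q = [1, 4] / [2] / [3]
  Insert 4 (step 5): P = [1, 4] / [3, 6] / [5];  Q = [1, 4] / [2, 5] / [3]
  Insert 7 (step 6): P = [1, 4, 7] / [3, 6] / [5];  Q = [1, 4, 6] / [2, 5] / [3]
  Insert 2 (step 7): P = [1, 2, 7] / [3, 4] / [5, 6];  Q = [1, 4, 6] / [2, 5] / [3, 7]
  Insert 8 (step 8): P = [1, 2, 7, 8] / [3, 4] / [5, 6];  Q = [1, 4, 6, 8] / [2, 5] / [3, 7]
Final shape: (4, 2, 2).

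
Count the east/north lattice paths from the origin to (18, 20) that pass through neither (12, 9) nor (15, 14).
Number of paths = 24808033810

Inclusion–exclusion. Total paths: C(38, 18) = 33578000610. Through P₁: C(21, 12)·C(17, 6) = 3637677680. Through P₂: C(29, 15)·C(9, 3) = 6514935840. Since P₁ is strictly southwest of P₂, a monotone path through both must visit P₁ then P₂; paths through both = C(21, 12)·C(8, 3)·C(9, 3) = 1382646720. Avoid both = 33578000610 − 3637677680 − 6514935840 + 1382646720 = 24808033810.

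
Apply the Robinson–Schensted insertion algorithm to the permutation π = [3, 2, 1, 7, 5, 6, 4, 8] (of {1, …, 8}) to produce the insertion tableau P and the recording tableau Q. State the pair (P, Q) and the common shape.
P = [1, 4, 6, 8] / [2, 5] / [3, 7];  Q = [1, 4, 6, 8] / [2, 5] / [3, 7];  common shape = (4, 2, 2)

Row-insert the values π_1, π_2, … into P one at a time, bumping the leftmost entry strictly greater than the inserted value down to the next row. The recording tableau Q records, in position (i, j), the step at which that cell was added to P.
  Insert 3 (step 1): P = [3];  Q = [1]
  Insert 2 (step 2): P = [2] / [3];  Q = [1] / [2]
  Insert 1 (step 3): P = [1] / [2] / [3];  Q = [1] / [2] / [3]
  Insert 7 (step 4): P = [1, 7] / [2] / [3];  Q = [1, 4] / [2] / [3]
  Insert 5 (step 5): P = [1, 5] / [2, 7] / [3];  Q = [1, 4] / [2, 5] / [3]
  Insert 6 (step 6): P = [1, 5, 6] / [2, 7] / [3];  Q = [1, 4, 6] / [2, 5] / [3]
  Insert 4 (step 7): P = [1, 4, 6] / [2, 5] / [3, 7];  Q = [1, 4, 6] / [2, 5] / [3, 7]
  Insert 8 (step 8): P = [1, 4, 6, 8] / [2, 5] / [3, 7];  Q = [1, 4, 6, 8] / [2, 5] / [3, 7]
Final shape: (4, 2, 2).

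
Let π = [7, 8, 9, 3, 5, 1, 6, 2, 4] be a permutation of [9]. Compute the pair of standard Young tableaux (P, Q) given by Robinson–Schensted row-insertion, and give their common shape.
P = [1, 2, 4] / [3, 5, 6] / [7, 8, 9];  Q = [1, 2, 3] / [4, 5, 7] / [6, 8, 9];  common shape = (3, 3, 3)

Row-insert the values π_1, π_2, … into P one at a time, bumping the leftmost entry strictly greater than the inserted value down to the next row. The recording tableau Q records, in position (i, j), the step at which that cell was added to P.
  Insert 7 (step 1): P = [7];  Q = [1]
  Insert 8 (step 2): P = [7, 8];  Q = [1, 2]
  Insert 9 (step 3): P = [7, 8, 9];  Q = [1, 2, 3]
  Insert 3 (step 4): P = [3, 8, 9] / [7];  Q = [1, 2, 3] / [4]
  Insert 5 (step 5): P = [3, 5, 9] / [7, 8];  Q = [1, 2, 3] / [4, 5]
  Insert 1 (step 6): P = [1, 5, 9] / [3, 8] / [7];  Q = [1, 2, 3] / [4, 5] / [6]
  Insert 6 (step 7): P = [1, 5, 6] / [3, 8, 9] / [7];  Q = [1, 2, 3] / [4, 5, 7] / [6]
  Insert 2 (step 8): P = [1, 2, 6] / [3, 5, 9] / [7, 8];  Q = [1, 2, 3] / [4, 5, 7] / [6, 8]
  Insert 4 (step 9): P = [1, 2, 4] / [3, 5, 6] / [7, 8, 9];  Q = [1, 2, 3] / [4, 5, 7] / [6, 8, 9]
Final shape: (3, 3, 3).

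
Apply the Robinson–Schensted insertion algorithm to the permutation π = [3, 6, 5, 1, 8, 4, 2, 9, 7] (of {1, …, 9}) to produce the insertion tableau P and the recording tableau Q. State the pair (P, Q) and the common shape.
P = [1, 2, 7, 9] / [3, 4, 8] / [5] / [6];  Q = [1, 2, 5, 8] / [3, 6, 9] / [4] / [7];  common shape = (4, 3, 1, 1)

Row-insert the values π_1, π_2, … into P one at a time, bumping the leftmost entry strictly greater than the inserted value down to the next row. The recording tableau Q records, in position (i, j), the step at which that cell was added to P.
  Insert 3 (step 1): P = [3];  Q = [1]
  Insert 6 (step 2): P = [3, 6];  Q = [1, 2]
  Insert 5 (step 3): P = [3, 5] / [6];  Q = [1, 2] / [3]
  Insert 1 (step 4): P = [1, 5] / [3] / [6];  Q = [1, 2] / [3] / [4]
  Insert 8 (step 5): P = [1, 5, 8] / [3] / [6];  Q = [1, 2, 5] / [3] / [4]
  Insert 4 (step 6): P = [1, 4, 8] / [3, 5] / [6];  Q = [1, 2, 5] / [3, 6] / [4]
  Insert 2 (step 7): P = [1, 2, 8] / [3, 4] / [5] / [6];  Q = [1, 2, 5] / [3, 6] / [4] / [7]
  Insert 9 (step 8): P = [1, 2, 8, 9] / [3, 4] / [5] / [6];  Q = [1, 2, 5, 8] / [3, 6] / [4] / [7]
  Insert 7 (step 9): P = [1, 2, 7, 9] / [3, 4, 8] / [5] / [6];  Q = [1, 2, 5, 8] / [3, 6, 9] / [4] / [7]
Final shape: (4, 3, 1, 1).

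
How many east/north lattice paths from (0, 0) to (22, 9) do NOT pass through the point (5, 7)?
Number of paths = 20024643

Total paths from (0, 0) to (22, 9): C(31, 22) = 20160075. Paths through (5, 7): (paths (0, 0) → (5, 7)) × (paths (5, 7) → (22, 9)) = C(12, 5) · C(19, 17) = 792 · 171 = 135432. Avoidance count = 20160075 − 135432 = 20024643.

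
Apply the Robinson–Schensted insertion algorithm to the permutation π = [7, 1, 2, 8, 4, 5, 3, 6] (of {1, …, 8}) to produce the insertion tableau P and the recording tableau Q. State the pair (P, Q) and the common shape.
P = [1, 2, 3, 5, 6] / [4, 8] / [7];  Q = [1, 3, 4, 6, 8] / [2, 5] / [7];  common shape = (5, 2, 1)

Row-insert the values π_1, π_2, … into P one at a time, bumping the leftmost entry strictly greater than the inserted value down to the next row. The recording tableau Q records, in position (i, j), the step at which that cell was added to P.
  Insert 7 (step 1): P = [7];  Q = [1]
  Insert 1 (step 2): P = [1] / [7];  Q = [1] / [2]
  Insert 2 (step 3): P = [1, 2] / [7];  Q = [1, 3] / [2]
  Insert 8 (step 4): P = [1, 2, 8] / [7];  Q = [1, 3, 4] / [2]
  Insert 4 (step 5): P = [1, 2, 4] / [7, 8];  Q = [1, 3, 4] / [2, 5]
  Insert 5 (step 6): P = [1, 2, 4, 5] / [7, 8];  Q = [1, 3, 4, 6] / [2, 5]
  Insert 3 (step 7): P = [1, 2, 3, 5] / [4, 8] / [7];  Q = [1, 3, 4, 6] / [2, 5] / [7]
  Insert 6 (step 8): P = [1, 2, 3, 5, 6] / [4, 8] / [7];  Q = [1, 3, 4, 6, 8] / [2, 5] / [7]
Final shape: (5, 2, 1).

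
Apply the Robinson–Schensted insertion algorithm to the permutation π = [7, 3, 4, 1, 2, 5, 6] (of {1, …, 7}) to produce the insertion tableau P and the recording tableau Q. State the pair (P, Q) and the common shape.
P = [1, 2, 5, 6] / [3, 4] / [7];  Q = [1, 3, 6, 7] / [2, 5] / [4];  common shape = (4, 2, 1)

Row-insert the values π_1, π_2, … into P one at a time, bumping the leftmost entry strictly greater than the inserted value down to the next row. The recording tableau Q records, in position (i, j), the step at which that cell was added to P.
  Insert 7 (step 1): P = [7];  Q = [1]
  Insert 3 (step 2): P = [3] / [7];  Q = [1] / [2]
  Insert 4 (step 3): P = [3, 4] / [7];  Q = [1, 3] / [2]
  Insert 1 (step 4): P = [1, 4] / [3] / [7];  Q = [1, 3] / [2] / [4]
  Insert 2 (step 5): P = [1, 2] / [3, 4] / [7];  Q = [1, 3] / [2, 5] / [4]
  Insert 5 (step 6): P = [1, 2, 5] / [3, 4] / [7];  Q = [1, 3, 6] / [2, 5] / [4]
  Insert 6 (step 7): P = [1, 2, 5, 6] / [3, 4] / [7];  Q = [1, 3, 6, 7] / [2, 5] / [4]
Final shape: (4, 2, 1).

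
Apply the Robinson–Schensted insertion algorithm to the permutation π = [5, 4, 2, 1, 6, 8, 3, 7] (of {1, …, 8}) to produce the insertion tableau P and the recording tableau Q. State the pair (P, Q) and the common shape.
P = [1, 3, 7] / [2, 6, 8] / [4] / [5];  Q = [1, 5, 6] / [2, 7, 8] / [3] / [4];  common shape = (3, 3, 1, 1)

Row-insert the values π_1, π_2, … into P one at a time, bumping the leftmost entry strictly greater than the inserted value down to the next row. The recording tableau Q records, in position (i, j), the step at which that cell was added to P.
  Insert 5 (step 1): P = [5];  Q = [1]
  Insert 4 (step 2): P = [4] / [5];  Q = [1] / [2]
  Insert 2 (step 3): P = [2] / [4] / [5];  Q = [1] / [2] / [3]
  Insert 1 (step 4): P = [1] / [2] / [4] / [5];  Q = [1] / [2] / [3] / [4]
  Insert 6 (step 5): P = [1, 6] / [2] / [4] / [5];  Q = [1, 5] / [2] / [3] / [4]
  Insert 8 (step 6): P = [1, 6, 8] / [2] / [4] / [5];  Q = [1, 5, 6] / [2] / [3] / [4]
  Insert 3 (step 7): P = [1, 3, 8] / [2, 6] / [4] / [5];  Q = [1, 5, 6] / [2, 7] / [3] / [4]
  Insert 7 (step 8): P = [1, 3, 7] / [2, 6, 8] / [4] / [5];  Q = [1, 5, 6] / [2, 7, 8] / [3] / [4]
Final shape: (3, 3, 1, 1).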